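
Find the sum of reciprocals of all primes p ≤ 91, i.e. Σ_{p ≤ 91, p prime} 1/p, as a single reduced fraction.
Σ 1/p = 42605658161771733665696611824842057/23768741896345550770650537601358310

π(91) = 24, so the primes ≤ 91 are [2, 3, 5, 7, 11, 13, 17, 19, 23, 29, 31, 37, 41, 43, 47, 53, 59, 61, 67, 71, 73, 79, 83, 89]. Summing 1/p over these primes: 42605658161771733665696611824842057/23768741896345550770650537601358310 ≈ 1.7925. Mertens estimate ln ln(91) + 0.2615 ≈ 1.7680.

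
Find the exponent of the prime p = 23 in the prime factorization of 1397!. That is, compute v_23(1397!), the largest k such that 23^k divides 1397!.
v_23(1397!) = 62

Legendre's formula: v_p(n!) = Σ_{k ≥ 1} ⌊n / p^k⌋. For p = 23, n = 1397, the terms are:
  ⌊1397/23^1⌋ = ⌊1397/23⌋ = 60
  ⌊1397/23^2⌋ = ⌊1397/529⌋ = 2
(the next term ⌊1397/23^3⌋ = 0, terminating the sum). Summing: v_23(1397!) = 60 + 2 = 62.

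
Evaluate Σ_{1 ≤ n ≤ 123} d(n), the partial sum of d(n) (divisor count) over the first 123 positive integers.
Σ_{n ≤ 123} d(n) = 613

Compute d(n) for each 1 ≤ n ≤ 123: d(1) = 1, d(2) = 2, d(3) = 2, d(4) = 3, d(5) = 2, d(6) = 4, d(7) = 2, d(8) = 4, d(9) = 3, d(10) = 4, d(11) = 2, d(12) = 6, d(13) = 2, d(14) = 4, d(15) = 4, d(16) = 5, d(17) = 2, d(18) = 6, d(19) = 2, d(20) = 6, d(21) = 4, d(22) = 4, d(23) = 2, d(24) = 8, d(25) = 3, d(26) = 4, d(27) = 4, d(28) = 6, d(29) = 2, d(30) = 8, d(31) = 2, d(32) = 6, d(33) = 4, d(34) = 4, d(35) = 4, d(36) = 9, d(37) = 2, d(38) = 4, d(39) = 4, d(40) = 8, d(41) = 2, d(42) = 8, d(43) = 2, d(44) = 6, d(45) = 6, d(46) = 4, d(47) = 2, d(48) = 10, d(49) = 3, d(50) = 6, d(51) = 4, d(52) = 6, d(53) = 2, d(54) = 8, d(55) = 4, d(56) = 8, d(57) = 4, d(58) = 4, d(59) = 2, d(60) = 12, d(61) = 2, d(62) = 4, d(63) = 6, d(64) = 7, d(65) = 4, d(66) = 8, d(67) = 2, d(68) = 6, d(69) = 4, d(70) = 8, d(71) = 2, d(72) = 12, d(73) = 2, d(74) = 4, d(75) = 6, d(76) = 6, d(77) = 4, d(78) = 8, d(79) = 2, d(80) = 10, d(81) = 5, d(82) = 4, d(83) = 2, d(84) = 12, d(85) = 4, d(86) = 4, d(87) = 4, d(88) = 8, d(89) = 2, d(90) = 12, d(91) = 4, d(92) = 6, d(93) = 4, d(94) = 4, d(95) = 4, d(96) = 12, d(97) = 2, d(98) = 6, d(99) = 6, d(100) = 9, d(101) = 2, d(102) = 8, d(103) = 2, d(104) = 8, d(105) = 8, d(106) = 4, d(107) = 2, d(108) = 12, d(109) = 2, d(110) = 8, d(111) = 4, d(112) = 10, d(113) = 2, d(114) = 8, d(115) = 4, d(116) = 6, d(117) = 6, d(118) = 4, d(119) = 4, d(120) = 16, d(121) = 3, d(122) = 4, d(123) = 4. Summing all 123 values: 613. (Dirichlet's divisor formula: Σ_{n ≤ x} d(n) = x ln(x) + (2γ − 1) x + O(√x). For x = 123, the asymptotic estimate is ≈ 610.89.)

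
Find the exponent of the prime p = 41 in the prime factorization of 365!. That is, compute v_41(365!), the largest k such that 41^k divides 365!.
v_41(365!) = 8

Legendre's formula: v_p(n!) = Σ_{k ≥ 1} ⌊n / p^k⌋. For p = 41, n = 365, the terms are:
  ⌊365/41^1⌋ = ⌊365/41⌋ = 8
(the next term ⌊365/41^2⌋ = 0, terminating the sum). Summing: v_41(365!) = 8 = 8.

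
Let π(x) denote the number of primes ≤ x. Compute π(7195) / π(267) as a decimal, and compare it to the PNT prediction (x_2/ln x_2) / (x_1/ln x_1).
π(7195)/π(267) = 919/56 ≈ 16.4107;  PNT prediction ≈ 16.9531.

π(267) = 56 and π(7195) = 919, so π(7195)/π(267) ≈ 16.4107. The PNT-predicted ratio is (7195/ln(7195)) / (267/ln(267)) ≈ 16.9531. The two agree to within a few percent, as expected.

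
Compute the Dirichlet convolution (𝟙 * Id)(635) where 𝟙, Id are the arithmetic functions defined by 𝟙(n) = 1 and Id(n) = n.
(𝟙 * Id)(635) = 768

Divisors of 635: [1, 5, 127, 635]. For each d | 635:
  d = 1: 𝟙(1) · Id(635/1) = 1 · 635 = 635
  d = 5: 𝟙(5) · Id(635/5) = 1 · 127 = 127
  d = 127: 𝟙(127) · Id(635/127) = 1 · 5 = 5
  d = 635: 𝟙(635) · Id(635/635) = 1 · 1 = 1
Summing: (𝟙 * Id)(635) = 635 + 127 + 5 + 1 = 768.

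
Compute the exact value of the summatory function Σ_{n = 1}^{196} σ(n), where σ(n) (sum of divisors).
Σ_{n ≤ 196} σ(n) = 31713

Compute σ(n) for each 1 ≤ n ≤ 196: σ(1) = 1, σ(2) = 3, σ(3) = 4, σ(4) = 7, σ(5) = 6, σ(6) = 12, σ(7) = 8, σ(8) = 15, σ(9) = 13, σ(10) = 18, σ(11) = 12, σ(12) = 28, σ(13) = 14, σ(14) = 24, σ(15) = 24, σ(16) = 31, σ(17) = 18, σ(18) = 39, σ(19) = 20, σ(20) = 42, σ(21) = 32, σ(22) = 36, σ(23) = 24, σ(24) = 60, σ(25) = 31, σ(26) = 42, σ(27) = 40, σ(28) = 56, σ(29) = 30, σ(30) = 72, σ(31) = 32, σ(32) = 63, σ(33) = 48, σ(34) = 54, σ(35) = 48, σ(36) = 91, σ(37) = 38, σ(38) = 60, σ(39) = 56, σ(40) = 90, σ(41) = 42, σ(42) = 96, σ(43) = 44, σ(44) = 84, σ(45) = 78, σ(46) = 72, σ(47) = 48, σ(48) = 124, σ(49) = 57, σ(50) = 93, σ(51) = 72, σ(52) = 98, σ(53) = 54, σ(54) = 120, σ(55) = 72, σ(56) = 120, σ(57) = 80, σ(58) = 90, σ(59) = 60, σ(60) = 168, σ(61) = 62, σ(62) = 96, σ(63) = 104, σ(64) = 127, σ(65) = 84, σ(66) = 144, σ(67) = 68, σ(68) = 126, σ(69) = 96, σ(70) = 144, σ(71) = 72, σ(72) = 195, σ(73) = 74, σ(74) = 114, σ(75) = 124, σ(76) = 140, σ(77) = 96, σ(78) = 168, σ(79) = 80, σ(80) = 186, σ(81) = 121, σ(82) = 126, σ(83) = 84, σ(84) = 224, σ(85) = 108, σ(86) = 132, σ(87) = 120, σ(88) = 180, σ(89) = 90, σ(90) = 234, σ(91) = 112, σ(92) = 168, σ(93) = 128, σ(94) = 144, σ(95) = 120, σ(96) = 252, σ(97) = 98, σ(98) = 171, σ(99) = 156, σ(100) = 217, σ(101) = 102, σ(102) = 216, σ(103) = 104, σ(104) = 210, σ(105) = 192, σ(106) = 162, σ(107) = 108, σ(108) = 280, σ(109) = 110, σ(110) = 216, σ(111) = 152, σ(112) = 248, σ(113) = 114, σ(114) = 240, σ(115) = 144, σ(116) = 210, σ(117) = 182, σ(118) = 180, σ(119) = 144, σ(120) = 360, σ(121) = 133, σ(122) = 186, σ(123) = 168, σ(124) = 224, σ(125) = 156, σ(126) = 312, σ(127) = 128, σ(128) = 255, σ(129) = 176, σ(130) = 252, σ(131) = 132, σ(132) = 336, σ(133) = 160, σ(134) = 204, σ(135) = 240, σ(136) = 270, σ(137) = 138, σ(138) = 288, σ(139) = 140, σ(140) = 336, σ(141) = 192, σ(142) = 216, σ(143) = 168, σ(144) = 403, σ(145) = 180, σ(146) = 222, σ(147) = 228, σ(148) = 266, σ(149) = 150, σ(150) = 372, σ(151) = 152, σ(152) = 300, σ(153) = 234, σ(154) = 288, σ(155) = 192, σ(156) = 392, σ(157) = 158, σ(158) = 240, σ(159) = 216, σ(160) = 378, σ(161) = 192, σ(162) = 363, σ(163) = 164, σ(164) = 294, σ(165) = 288, σ(166) = 252, σ(167) = 168, σ(168) = 480, σ(169) = 183, σ(170) = 324, σ(171) = 260, σ(172) = 308, σ(173) = 174, σ(174) = 360, σ(175) = 248, σ(176) = 372, σ(177) = 240, σ(178) = 270, σ(179) = 180, σ(180) = 546, σ(181) = 182, σ(182) = 336, σ(183) = 248, σ(184) = 360, σ(185) = 228, σ(186) = 384, σ(187) = 216, σ(188) = 336, σ(189) = 320, σ(190) = 360, σ(191) = 192, σ(192) = 508, σ(193) = 194, σ(194) = 294, σ(195) = 336, σ(196) = 399. Summing all 196 values: 31713. (Average order: Σ_{n ≤ x} σ(n) ~ (π²/12) x². For x = 196, (π²/12)·196² ≈ 31595.89.)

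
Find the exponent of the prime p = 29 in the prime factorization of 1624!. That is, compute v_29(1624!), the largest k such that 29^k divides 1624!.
v_29(1624!) = 57

Legendre's formula: v_p(n!) = Σ_{k ≥ 1} ⌊n / p^k⌋. For p = 29, n = 1624, the terms are:
  ⌊1624/29^1⌋ = ⌊1624/29⌋ = 56
  ⌊1624/29^2⌋ = ⌊1624/841⌋ = 1
(the next term ⌊1624/29^3⌋ = 0, terminating the sum). Summing: v_29(1624!) = 56 + 1 = 57.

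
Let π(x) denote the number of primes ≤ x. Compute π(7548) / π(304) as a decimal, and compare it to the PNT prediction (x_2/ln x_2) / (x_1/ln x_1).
π(7548)/π(304) = 957/62 ≈ 15.4355;  PNT prediction ≈ 15.8973.

π(304) = 62 and π(7548) = 957, so π(7548)/π(304) ≈ 15.4355. The PNT-predicted ratio is (7548/ln(7548)) / (304/ln(304)) ≈ 15.8973. The two agree to within a few percent, as expected.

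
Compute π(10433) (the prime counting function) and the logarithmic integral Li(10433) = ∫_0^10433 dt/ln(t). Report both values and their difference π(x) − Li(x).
π(10433) = 1277;  Li(10433) ≈ 1293.04;  π(x) − Li(x) ≈ -16.04.

Direct count of primes ≤ 10433 gives π(10433) = 1277. Numerical evaluation of the logarithmic integral gives Li(10433) ≈ 1293.04. The difference π(x) − Li(x) ≈ -16.04 is typically negative for small/moderate x (Li(x) overestimates), though Littlewood's theorem shows this sign changes infinitely often.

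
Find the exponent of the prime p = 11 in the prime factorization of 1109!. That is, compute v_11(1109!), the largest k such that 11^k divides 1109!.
v_11(1109!) = 109

Legendre's formula: v_p(n!) = Σ_{k ≥ 1} ⌊n / p^k⌋. For p = 11, n = 1109, the terms are:
  ⌊1109/11^1⌋ = ⌊1109/11⌋ = 100
  ⌊1109/11^2⌋ = ⌊1109/121⌋ = 9
(the next term ⌊1109/11^3⌋ = 0, terminating the sum). Summing: v_11(1109!) = 100 + 9 = 109.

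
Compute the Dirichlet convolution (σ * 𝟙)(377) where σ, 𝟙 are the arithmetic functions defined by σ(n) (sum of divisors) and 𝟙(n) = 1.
(σ * 𝟙)(377) = 465

Divisors of 377: [1, 13, 29, 377]. For each d | 377:
  d = 1: σ(1) · 𝟙(377/1) = 1 · 1 = 1
  d = 13: σ(13) · 𝟙(377/13) = 14 · 1 = 14
  d = 29: σ(29) · 𝟙(377/29) = 30 · 1 = 30
  d = 377: σ(377) · 𝟙(377/377) = 420 · 1 = 420
Summing: (σ * 𝟙)(377) = 1 + 14 + 30 + 420 = 465.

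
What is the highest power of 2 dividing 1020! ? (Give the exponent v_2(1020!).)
v_2(1020!) = 1012

Legendre's formula: v_p(n!) = Σ_{k ≥ 1} ⌊n / p^k⌋. For p = 2, n = 1020, the terms are:
  ⌊1020/2^1⌋ = ⌊1020/2⌋ = 510
  ⌊1020/2^2⌋ = ⌊1020/4⌋ = 255
  ⌊1020/2^3⌋ = ⌊1020/8⌋ = 127
  ⌊1020/2^4⌋ = ⌊1020/16⌋ = 63
  ⌊1020/2^5⌋ = ⌊1020/32⌋ = 31
  ⌊1020/2^6⌋ = ⌊1020/64⌋ = 15
  ⌊1020/2^7⌋ = ⌊1020/128⌋ = 7
  ⌊1020/2^8⌋ = ⌊1020/256⌋ = 3
  ⌊1020/2^9⌋ = ⌊1020/512⌋ = 1
(the next term ⌊1020/2^10⌋ = 0, terminating the sum). Summing: v_2(1020!) = 510 + 255 + 127 + 63 + 31 + 15 + 7 + 3 + 1 = 1012.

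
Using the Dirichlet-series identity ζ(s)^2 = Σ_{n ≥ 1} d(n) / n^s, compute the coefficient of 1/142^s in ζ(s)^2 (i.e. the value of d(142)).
d(142) = 4

ζ(s)^2 = (Σ 1/m^s)(Σ 1/k^s). The coefficient of 1/n^s in the product is the number of ordered pairs (m, k) with mk = n, which equals d(n). For n = 142, divisors are [1, 2, 71, 142], so d(142) = 4.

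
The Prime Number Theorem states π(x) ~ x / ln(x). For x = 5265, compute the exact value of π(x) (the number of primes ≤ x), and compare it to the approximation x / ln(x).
π(5265) = 698;  x/ln(x) ≈ 614.44;  relative error ≈ 11.97%.

Directly count primes up to 5265: π(5265) = 698. The PNT approximation gives 5265/ln(5265) ≈ 5265/8.56884 ≈ 614.44. Relative error (π(x) − x/ln(x)) / π(x) ≈ 11.97%; the approximation is known to undercount slightly (Li(x) is a better estimate).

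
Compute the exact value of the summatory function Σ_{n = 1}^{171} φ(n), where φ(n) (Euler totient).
Σ_{n ≤ 171} φ(n) = 8938

Compute φ(n) for each 1 ≤ n ≤ 171: φ(1) = 1, φ(2) = 1, φ(3) = 2, φ(4) = 2, φ(5) = 4, φ(6) = 2, φ(7) = 6, φ(8) = 4, φ(9) = 6, φ(10) = 4, φ(11) = 10, φ(12) = 4, φ(13) = 12, φ(14) = 6, φ(15) = 8, φ(16) = 8, φ(17) = 16, φ(18) = 6, φ(19) = 18, φ(20) = 8, φ(21) = 12, φ(22) = 10, φ(23) = 22, φ(24) = 8, φ(25) = 20, φ(26) = 12, φ(27) = 18, φ(28) = 12, φ(29) = 28, φ(30) = 8, φ(31) = 30, φ(32) = 16, φ(33) = 20, φ(34) = 16, φ(35) = 24, φ(36) = 12, φ(37) = 36, φ(38) = 18, φ(39) = 24, φ(40) = 16, φ(41) = 40, φ(42) = 12, φ(43) = 42, φ(44) = 20, φ(45) = 24, φ(46) = 22, φ(47) = 46, φ(48) = 16, φ(49) = 42, φ(50) = 20, φ(51) = 32, φ(52) = 24, φ(53) = 52, φ(54) = 18, φ(55) = 40, φ(56) = 24, φ(57) = 36, φ(58) = 28, φ(59) = 58, φ(60) = 16, φ(61) = 60, φ(62) = 30, φ(63) = 36, φ(64) = 32, φ(65) = 48, φ(66) = 20, φ(67) = 66, φ(68) = 32, φ(69) = 44, φ(70) = 24, φ(71) = 70, φ(72) = 24, φ(73) = 72, φ(74) = 36, φ(75) = 40, φ(76) = 36, φ(77) = 60, φ(78) = 24, φ(79) = 78, φ(80) = 32, φ(81) = 54, φ(82) = 40, φ(83) = 82, φ(84) = 24, φ(85) = 64, φ(86) = 42, φ(87) = 56, φ(88) = 40, φ(89) = 88, φ(90) = 24, φ(91) = 72, φ(92) = 44, φ(93) = 60, φ(94) = 46, φ(95) = 72, φ(96) = 32, φ(97) = 96, φ(98) = 42, φ(99) = 60, φ(100) = 40, φ(101) = 100, φ(102) = 32, φ(103) = 102, φ(104) = 48, φ(105) = 48, φ(106) = 52, φ(107) = 106, φ(108) = 36, φ(109) = 108, φ(110) = 40, φ(111) = 72, φ(112) = 48, φ(113) = 112, φ(114) = 36, φ(115) = 88, φ(116) = 56, φ(117) = 72, φ(118) = 58, φ(119) = 96, φ(120) = 32, φ(121) = 110, φ(122) = 60, φ(123) = 80, φ(124) = 60, φ(125) = 100, φ(126) = 36, φ(127) = 126, φ(128) = 64, φ(129) = 84, φ(130) = 48, φ(131) = 130, φ(132) = 40, φ(133) = 108, φ(134) = 66, φ(135) = 72, φ(136) = 64, φ(137) = 136, φ(138) = 44, φ(139) = 138, φ(140) = 48, φ(141) = 92, φ(142) = 70, φ(143) = 120, φ(144) = 48, φ(145) = 112, φ(146) = 72, φ(147) = 84, φ(148) = 72, φ(149) = 148, φ(150) = 40, φ(151) = 150, φ(152) = 72, φ(153) = 96, φ(154) = 60, φ(155) = 120, φ(156) = 48, φ(157) = 156, φ(158) = 78, φ(159) = 104, φ(160) = 64, φ(161) = 132, φ(162) = 54, φ(163) = 162, φ(164) = 80, φ(165) = 80, φ(166) = 82, φ(167) = 166, φ(168) = 48, φ(169) = 156, φ(170) = 64, φ(171) = 108. Summing all 171 values: 8938. (Average order: Σ_{n ≤ x} φ(n) ~ (3/π²) x². For x = 171, (3/π²)·171² ≈ 8888.20.)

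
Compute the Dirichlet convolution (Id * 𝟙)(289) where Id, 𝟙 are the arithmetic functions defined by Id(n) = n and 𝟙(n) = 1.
(Id * 𝟙)(289) = 307

Divisors of 289: [1, 17, 289]. For each d | 289:
  d = 1: Id(1) · 𝟙(289/1) = 1 · 1 = 1
  d = 17: Id(17) · 𝟙(289/17) = 17 · 1 = 17
  d = 289: Id(289) · 𝟙(289/289) = 289 · 1 = 289
Summing: (Id * 𝟙)(289) = 1 + 17 + 289 = 307.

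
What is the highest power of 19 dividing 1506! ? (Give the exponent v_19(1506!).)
v_19(1506!) = 83

Legendre's formula: v_p(n!) = Σ_{k ≥ 1} ⌊n / p^k⌋. For p = 19, n = 1506, the terms are:
  ⌊1506/19^1⌋ = ⌊1506/19⌋ = 79
  ⌊1506/19^2⌋ = ⌊1506/361⌋ = 4
(the next term ⌊1506/19^3⌋ = 0, terminating the sum). Summing: v_19(1506!) = 79 + 4 = 83.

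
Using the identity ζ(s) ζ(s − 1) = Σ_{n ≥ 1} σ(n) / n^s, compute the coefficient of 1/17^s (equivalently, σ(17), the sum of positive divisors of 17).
σ(17) = 18

In the product (Σ m^0/m^s)(Σ k / k^s) = Σ (Σ_{d | n} d) / n^s, the coefficient of 1/n^s is σ(n) = Σ_{d | n} d. For n = 17, divisors are [1, 17]; summing: σ(17) = 18.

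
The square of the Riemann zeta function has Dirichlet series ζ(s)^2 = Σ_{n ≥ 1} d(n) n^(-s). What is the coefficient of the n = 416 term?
d(416) = 12

ζ(s)^2 = (Σ 1/m^s)(Σ 1/k^s). The coefficient of 1/n^s in the product is the number of ordered pairs (m, k) with mk = n, which equals d(n). For n = 416, divisors are [1, 2, 4, 8, 13, 16, 26, 32, 52, 104, 208, 416], so d(416) = 12.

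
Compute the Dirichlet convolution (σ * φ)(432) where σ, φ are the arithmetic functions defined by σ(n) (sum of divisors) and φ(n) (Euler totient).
(σ * φ)(432) = 8640

Divisors of 432: [1, 2, 3, 4, 6, 8, 9, 12, 16, 18, 24, 27, 36, 48, 54, 72, 108, 144, 216, 432]. For each d | 432:
  d = 1: σ(1) · φ(432/1) = 1 · 144 = 144
  d = 2: σ(2) · φ(432/2) = 3 · 72 = 216
  d = 3: σ(3) · φ(432/3) = 4 · 48 = 192
  d = 4: σ(4) · φ(432/4) = 7 · 36 = 252
  d = 6: σ(6) · φ(432/6) = 12 · 24 = 288
  d = 8: σ(8) · φ(432/8) = 15 · 18 = 270
  d = 9: σ(9) · φ(432/9) = 13 · 16 = 208
  d = 12: σ(12) · φ(432/12) = 28 · 12 = 336
  d = 16: σ(16) · φ(432/16) = 31 · 18 = 558
  d = 18: σ(18) · φ(432/18) = 39 · 8 = 312
  d = 24: σ(24) · φ(432/24) = 60 · 6 = 360
  d = 27: σ(27) · φ(432/27) = 40 · 8 = 320
  d = 36: σ(36) · φ(432/36) = 91 · 4 = 364
  d = 48: σ(48) · φ(432/48) = 124 · 6 = 744
  d = 54: σ(54) · φ(432/54) = 120 · 4 = 480
  d = 72: σ(72) · φ(432/72) = 195 · 2 = 390
  d = 108: σ(108) · φ(432/108) = 280 · 2 = 560
  d = 144: σ(144) · φ(432/144) = 403 · 2 = 806
  d = 216: σ(216) · φ(432/216) = 600 · 1 = 600
  d = 432: σ(432) · φ(432/432) = 1240 · 1 = 1240
Summing: (σ * φ)(432) = 144 + 216 + 192 + 252 + 288 + 270 + 208 + 336 + 558 + 312 + 360 + 320 + 364 + 744 + 480 + 390 + 560 + 806 + 600 + 1240 = 8640.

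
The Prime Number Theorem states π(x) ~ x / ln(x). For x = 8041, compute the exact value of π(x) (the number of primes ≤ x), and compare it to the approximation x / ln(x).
π(8041) = 1011;  x/ln(x) ≈ 894.21;  relative error ≈ 11.55%.

Directly count primes up to 8041: π(8041) = 1011. The PNT approximation gives 8041/ln(8041) ≈ 8041/8.99231 ≈ 894.21. Relative error (π(x) − x/ln(x)) / π(x) ≈ 11.55%; the approximation is known to undercount slightly (Li(x) is a better estimate).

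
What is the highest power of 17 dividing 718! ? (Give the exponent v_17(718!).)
v_17(718!) = 44

Legendre's formula: v_p(n!) = Σ_{k ≥ 1} ⌊n / p^k⌋. For p = 17, n = 718, the terms are:
  ⌊718/17^1⌋ = ⌊718/17⌋ = 42
  ⌊718/17^2⌋ = ⌊718/289⌋ = 2
(the next term ⌊718/17^3⌋ = 0, terminating the sum). Summing: v_17(718!) = 42 + 2 = 44.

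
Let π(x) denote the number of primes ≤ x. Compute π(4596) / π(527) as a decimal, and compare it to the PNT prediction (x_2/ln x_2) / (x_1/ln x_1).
π(4596)/π(527) = 621/99 ≈ 6.2727;  PNT prediction ≈ 6.4813.

π(527) = 99 and π(4596) = 621, so π(4596)/π(527) ≈ 6.2727. The PNT-predicted ratio is (4596/ln(4596)) / (527/ln(527)) ≈ 6.4813. The two agree to within a few percent, as expected.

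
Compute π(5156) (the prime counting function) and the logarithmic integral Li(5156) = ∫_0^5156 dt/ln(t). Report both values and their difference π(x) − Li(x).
π(5156) = 687;  Li(5156) ≈ 702.56;  π(x) − Li(x) ≈ -15.56.

Direct count of primes ≤ 5156 gives π(5156) = 687. Numerical evaluation of the logarithmic integral gives Li(5156) ≈ 702.56. The difference π(x) − Li(x) ≈ -15.56 is typically negative for small/moderate x (Li(x) overestimates), though Littlewood's theorem shows this sign changes infinitely often.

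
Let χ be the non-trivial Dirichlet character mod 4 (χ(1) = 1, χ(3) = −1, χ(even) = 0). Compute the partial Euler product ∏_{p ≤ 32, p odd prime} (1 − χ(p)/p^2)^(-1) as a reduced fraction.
∏ = 70163108671177093/76623095660544000

The odd primes p ≤ 32 are [3, 5, 7, 11, 13, 17, 19, 23, 29, 31]. For each, χ(p) = 1 if p ≡ 1 mod 4, χ(p) = −1 if p ≡ 3 mod 4. Taking (1 − χ(p)/p^2)^(-1) = p^2/(p^2 − χ(p)): (1 − (-1)/3^2)^(-1) · (1 − (1)/5^2)^(-1) · (1 − (-1)/7^2)^(-1) · (1 − (-1)/11^2)^(-1) · (1 − (1)/13^2)^(-1) · (1 − (1)/17^2)^(-1) · (1 − (-1)/19^2)^(-1) · (1 − (-1)/23^2)^(-1) · (1 − (1)/29^2)^(-1) · (1 − (-1)/31^2)^(-1) = 70163108671177093/76623095660544000.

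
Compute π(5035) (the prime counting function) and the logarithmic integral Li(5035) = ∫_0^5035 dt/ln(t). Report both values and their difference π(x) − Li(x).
π(5035) = 674;  Li(5035) ≈ 688.39;  π(x) − Li(x) ≈ -14.39.

Direct count of primes ≤ 5035 gives π(5035) = 674. Numerical evaluation of the logarithmic integral gives Li(5035) ≈ 688.39. The difference π(x) − Li(x) ≈ -14.39 is typically negative for small/moderate x (Li(x) overestimates), though Littlewood's theorem shows this sign changes infinitely often.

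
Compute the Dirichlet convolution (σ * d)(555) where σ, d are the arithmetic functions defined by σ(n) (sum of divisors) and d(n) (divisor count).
(σ * d)(555) = 1920

Divisors of 555: [1, 3, 5, 15, 37, 111, 185, 555]. For each d | 555:
  d = 1: σ(1) · d(555/1) = 1 · 8 = 8
  d = 3: σ(3) · d(555/3) = 4 · 4 = 16
  d = 5: σ(5) · d(555/5) = 6 · 4 = 24
  d = 15: σ(15) · d(555/15) = 24 · 2 = 48
  d = 37: σ(37) · d(555/37) = 38 · 4 = 152
  d = 111: σ(111) · d(555/111) = 152 · 2 = 304
  d = 185: σ(185) · d(555/185) = 228 · 2 = 456
  d = 555: σ(555) · d(555/555) = 912 · 1 = 912
Summing: (σ * d)(555) = 8 + 16 + 24 + 48 + 152 + 304 + 456 + 912 = 1920.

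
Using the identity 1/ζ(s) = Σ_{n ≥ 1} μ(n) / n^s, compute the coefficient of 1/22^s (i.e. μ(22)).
μ(22) = 1

Factor n = 22 = 2 · 11. μ(n) = 0 if any exponent ≥ 2 (not squarefree); otherwise μ(n) = (−1)^{ω(n)} where ω(n) is the number of distinct prime factors. Applying: μ(22) = 1.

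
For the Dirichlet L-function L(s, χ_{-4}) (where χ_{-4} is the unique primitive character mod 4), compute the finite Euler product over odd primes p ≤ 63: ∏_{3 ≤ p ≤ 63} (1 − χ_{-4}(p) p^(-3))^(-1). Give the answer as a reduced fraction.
∏ = 126115667482028600084463789626710364805572778792731/130156894276470431285217911893722225289762827141120

The odd primes p ≤ 63 are [3, 5, 7, 11, 13, 17, 19, 23, 29, 31, 37, 41, 43, 47, 53, 59, 61]. For each, χ(p) = 1 if p ≡ 1 mod 4, χ(p) = −1 if p ≡ 3 mod 4. Taking (1 − χ(p)/p^3)^(-1) = p^3/(p^3 − χ(p)): (1 − (-1)/3^3)^(-1) · (1 − (1)/5^3)^(-1) · (1 − (-1)/7^3)^(-1) · (1 − (-1)/11^3)^(-1) · (1 − (1)/13^3)^(-1) · (1 − (1)/17^3)^(-1) · (1 − (-1)/19^3)^(-1) · (1 − (-1)/23^3)^(-1) · (1 − (1)/29^3)^(-1) · (1 − (-1)/31^3)^(-1) · (1 − (1)/37^3)^(-1) · (1 − (1)/41^3)^(-1) · (1 − (-1)/43^3)^(-1) · (1 − (-1)/47^3)^(-1) · (1 − (1)/53^3)^(-1) · (1 − (-1)/59^3)^(-1) · (1 − (1)/61^3)^(-1) = 126115667482028600084463789626710364805572778792731/130156894276470431285217911893722225289762827141120.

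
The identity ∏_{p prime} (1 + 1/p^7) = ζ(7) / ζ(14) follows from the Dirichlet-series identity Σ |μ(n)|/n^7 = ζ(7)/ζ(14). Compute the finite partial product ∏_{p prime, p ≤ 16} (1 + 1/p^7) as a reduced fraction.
∏ = 131129952026000311359081292/130052142598591679794453125

The primes p ≤ 16 are [2, 3, 5, 7, 11, 13]. For each, (1 + 1/p^7) = (p^7 + 1)/p^7. Multiplying these fractions over p ∈ [2, 3, 5, 7, 11, 13] gives 131129952026000311359081292/130052142598591679794453125. (In the limit P → ∞ this tends to ζ(7)/ζ(14).)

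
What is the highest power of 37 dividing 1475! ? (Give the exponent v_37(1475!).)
v_37(1475!) = 40

Legendre's formula: v_p(n!) = Σ_{k ≥ 1} ⌊n / p^k⌋. For p = 37, n = 1475, the terms are:
  ⌊1475/37^1⌋ = ⌊1475/37⌋ = 39
  ⌊1475/37^2⌋ = ⌊1475/1369⌋ = 1
(the next term ⌊1475/37^3⌋ = 0, terminating the sum). Summing: v_37(1475!) = 39 + 1 = 40.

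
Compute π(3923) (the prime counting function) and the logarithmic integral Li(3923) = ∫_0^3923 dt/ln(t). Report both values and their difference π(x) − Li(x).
π(3923) = 544;  Li(3923) ≈ 556.07;  π(x) − Li(x) ≈ -12.07.

Direct count of primes ≤ 3923 gives π(3923) = 544. Numerical evaluation of the logarithmic integral gives Li(3923) ≈ 556.07. The difference π(x) − Li(x) ≈ -12.07 is typically negative for small/moderate x (Li(x) overestimates), though Littlewood's theorem shows this sign changes infinitely often.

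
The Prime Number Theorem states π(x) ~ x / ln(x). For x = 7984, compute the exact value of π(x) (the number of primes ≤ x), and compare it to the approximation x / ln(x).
π(7984) = 1006;  x/ln(x) ≈ 888.57;  relative error ≈ 11.67%.

Directly count primes up to 7984: π(7984) = 1006. The PNT approximation gives 7984/ln(7984) ≈ 7984/8.98519 ≈ 888.57. Relative error (π(x) − x/ln(x)) / π(x) ≈ 11.67%; the approximation is known to undercount slightly (Li(x) is a better estimate).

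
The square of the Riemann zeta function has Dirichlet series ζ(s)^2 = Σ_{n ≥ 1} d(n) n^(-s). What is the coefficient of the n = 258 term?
d(258) = 8

ζ(s)^2 = (Σ 1/m^s)(Σ 1/k^s). The coefficient of 1/n^s in the product is the number of ordered pairs (m, k) with mk = n, which equals d(n). For n = 258, divisors are [1, 2, 3, 6, 43, 86, 129, 258], so d(258) = 8.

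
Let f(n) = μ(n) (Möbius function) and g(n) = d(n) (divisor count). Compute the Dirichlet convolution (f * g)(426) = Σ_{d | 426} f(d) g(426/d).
(μ * d)(426) = 1

Divisors of 426: [1, 2, 3, 6, 71, 142, 213, 426]. For each d | 426:
  d = 1: μ(1) · d(426/1) = 1 · 8 = 8
  d = 2: μ(2) · d(426/2) = -1 · 4 = -4
  d = 3: μ(3) · d(426/3) = -1 · 4 = -4
  d = 6: μ(6) · d(426/6) = 1 · 2 = 2
  d = 71: μ(71) · d(426/71) = -1 · 4 = -4
  d = 142: μ(142) · d(426/142) = 1 · 2 = 2
  d = 213: μ(213) · d(426/213) = 1 · 2 = 2
  d = 426: μ(426) · d(426/426) = -1 · 1 = -1
Summing: (μ * d)(426) = 8 + -4 + -4 + 2 + -4 + 2 + 2 + -1 = 1.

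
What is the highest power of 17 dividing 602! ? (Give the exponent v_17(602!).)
v_17(602!) = 37

Legendre's formula: v_p(n!) = Σ_{k ≥ 1} ⌊n / p^k⌋. For p = 17, n = 602, the terms are:
  ⌊602/17^1⌋ = ⌊602/17⌋ = 35
  ⌊602/17^2⌋ = ⌊602/289⌋ = 2
(the next term ⌊602/17^3⌋ = 0, terminating the sum). Summing: v_17(602!) = 35 + 2 = 37.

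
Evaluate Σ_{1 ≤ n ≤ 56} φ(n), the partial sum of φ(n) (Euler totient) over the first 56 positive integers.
Σ_{n ≤ 56} φ(n) = 964

Compute φ(n) for each 1 ≤ n ≤ 56: φ(1) = 1, φ(2) = 1, φ(3) = 2, φ(4) = 2, φ(5) = 4, φ(6) = 2, φ(7) = 6, φ(8) = 4, φ(9) = 6, φ(10) = 4, φ(11) = 10, φ(12) = 4, φ(13) = 12, φ(14) = 6, φ(15) = 8, φ(16) = 8, φ(17) = 16, φ(18) = 6, φ(19) = 18, φ(20) = 8, φ(21) = 12, φ(22) = 10, φ(23) = 22, φ(24) = 8, φ(25) = 20, φ(26) = 12, φ(27) = 18, φ(28) = 12, φ(29) = 28, φ(30) = 8, φ(31) = 30, φ(32) = 16, φ(33) = 20, φ(34) = 16, φ(35) = 24, φ(36) = 12, φ(37) = 36, φ(38) = 18, φ(39) = 24, φ(40) = 16, φ(41) = 40, φ(42) = 12, φ(43) = 42, φ(44) = 20, φ(45) = 24, φ(46) = 22, φ(47) = 46, φ(48) = 16, φ(49) = 42, φ(50) = 20, φ(51) = 32, φ(52) = 24, φ(53) = 52, φ(54) = 18, φ(55) = 40, φ(56) = 24. Summing all 56 values: 964. (Average order: Σ_{n ≤ x} φ(n) ~ (3/π²) x². For x = 56, (3/π²)·56² ≈ 953.23.)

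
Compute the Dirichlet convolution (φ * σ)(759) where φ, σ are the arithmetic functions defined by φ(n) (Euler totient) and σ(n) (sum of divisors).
(φ * σ)(759) = 6072

Divisors of 759: [1, 3, 11, 23, 33, 69, 253, 759]. For each d | 759:
  d = 1: φ(1) · σ(759/1) = 1 · 1152 = 1152
  d = 3: φ(3) · σ(759/3) = 2 · 288 = 576
  d = 11: φ(11) · σ(759/11) = 10 · 96 = 960
  d = 23: φ(23) · σ(759/23) = 22 · 48 = 1056
  d = 33: φ(33) · σ(759/33) = 20 · 24 = 480
  d = 69: φ(69) · σ(759/69) = 44 · 12 = 528
  d = 253: φ(253) · σ(759/253) = 220 · 4 = 880
  d = 759: φ(759) · σ(759/759) = 440 · 1 = 440
Summing: (φ * σ)(759) = 1152 + 576 + 960 + 1056 + 480 + 528 + 880 + 440 = 6072.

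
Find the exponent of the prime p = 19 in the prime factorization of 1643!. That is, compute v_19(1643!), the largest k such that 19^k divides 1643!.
v_19(1643!) = 90

Legendre's formula: v_p(n!) = Σ_{k ≥ 1} ⌊n / p^k⌋. For p = 19, n = 1643, the terms are:
  ⌊1643/19^1⌋ = ⌊1643/19⌋ = 86
  ⌊1643/19^2⌋ = ⌊1643/361⌋ = 4
(the next term ⌊1643/19^3⌋ = 0, terminating the sum). Summing: v_19(1643!) = 86 + 4 = 90.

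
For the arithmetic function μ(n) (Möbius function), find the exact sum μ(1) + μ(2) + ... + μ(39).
Σ_{n ≤ 39} μ(n) = 0

Compute μ(n) for each 1 ≤ n ≤ 39: μ(1) = 1, μ(2) = -1, μ(3) = -1, μ(4) = 0, μ(5) = -1, μ(6) = 1, μ(7) = -1, μ(8) = 0, μ(9) = 0, μ(10) = 1, μ(11) = -1, μ(12) = 0, μ(13) = -1, μ(14) = 1, μ(15) = 1, μ(16) = 0, μ(17) = -1, μ(18) = 0, μ(19) = -1, μ(20) = 0, μ(21) = 1, μ(22) = 1, μ(23) = -1, μ(24) = 0, μ(25) = 0, μ(26) = 1, μ(27) = 0, μ(28) = 0, μ(29) = -1, μ(30) = -1, μ(31) = -1, μ(32) = 0, μ(33) = 1, μ(34) = 1, μ(35) = 1, μ(36) = 0, μ(37) = -1, μ(38) = 1, μ(39) = 1. Summing all 39 values: 0. (Mertens function M(x) = Σ_{n ≤ x} μ(n); on average M(x) should be small (PNT ⟺ M(x) = o(x)).)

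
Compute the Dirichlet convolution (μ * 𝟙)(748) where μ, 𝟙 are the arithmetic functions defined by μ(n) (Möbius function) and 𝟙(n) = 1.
(μ * 𝟙)(748) = 0

Divisors of 748: [1, 2, 4, 11, 17, 22, 34, 44, 68, 187, 374, 748]. For each d | 748:
  d = 1: μ(1) · 𝟙(748/1) = 1 · 1 = 1
  d = 2: μ(2) · 𝟙(748/2) = -1 · 1 = -1
  d = 4: μ(4) · 𝟙(748/4) = 0 · 1 = 0
  d = 11: μ(11) · 𝟙(748/11) = -1 · 1 = -1
  d = 17: μ(17) · 𝟙(748/17) = -1 · 1 = -1
  d = 22: μ(22) · 𝟙(748/22) = 1 · 1 = 1
  d = 34: μ(34) · 𝟙(748/34) = 1 · 1 = 1
  d = 44: μ(44) · 𝟙(748/44) = 0 · 1 = 0
  d = 68: μ(68) · 𝟙(748/68) = 0 · 1 = 0
  d = 187: μ(187) · 𝟙(748/187) = 1 · 1 = 1
  d = 374: μ(374) · 𝟙(748/374) = -1 · 1 = -1
  d = 748: μ(748) · 𝟙(748/748) = 0 · 1 = 0
Summing: (μ * 𝟙)(748) = 1 + -1 + 0 + -1 + -1 + 1 + 1 + 0 + 0 + 1 + -1 + 0 = 0.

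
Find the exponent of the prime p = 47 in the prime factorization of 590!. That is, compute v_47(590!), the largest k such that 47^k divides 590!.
v_47(590!) = 12

Legendre's formula: v_p(n!) = Σ_{k ≥ 1} ⌊n / p^k⌋. For p = 47, n = 590, the terms are:
  ⌊590/47^1⌋ = ⌊590/47⌋ = 12
(the next term ⌊590/47^2⌋ = 0, terminating the sum). Summing: v_47(590!) = 12 = 12.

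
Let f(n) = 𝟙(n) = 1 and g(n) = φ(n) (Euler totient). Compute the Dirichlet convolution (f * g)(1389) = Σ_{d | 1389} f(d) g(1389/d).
(𝟙 * φ)(1389) = 1389

Divisors of 1389: [1, 3, 463, 1389]. For each d | 1389:
  d = 1: 𝟙(1) · φ(1389/1) = 1 · 924 = 924
  d = 3: 𝟙(3) · φ(1389/3) = 1 · 462 = 462
  d = 463: 𝟙(463) · φ(1389/463) = 1 · 2 = 2
  d = 1389: 𝟙(1389) · φ(1389/1389) = 1 · 1 = 1
Summing: (𝟙 * φ)(1389) = 924 + 462 + 2 + 1 = 1389.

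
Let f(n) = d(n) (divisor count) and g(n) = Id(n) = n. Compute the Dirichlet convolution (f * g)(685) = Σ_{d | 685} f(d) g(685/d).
(d * Id)(685) = 973

Divisors of 685: [1, 5, 137, 685]. For each d | 685:
  d = 1: d(1) · Id(685/1) = 1 · 685 = 685
  d = 5: d(5) · Id(685/5) = 2 · 137 = 274
  d = 137: d(137) · Id(685/137) = 2 · 5 = 10
  d = 685: d(685) · Id(685/685) = 4 · 1 = 4
Summing: (d * Id)(685) = 685 + 274 + 10 + 4 = 973.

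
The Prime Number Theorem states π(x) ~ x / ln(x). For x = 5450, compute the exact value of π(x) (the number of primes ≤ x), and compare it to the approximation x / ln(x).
π(5450) = 721;  x/ln(x) ≈ 633.47;  relative error ≈ 12.14%.

Directly count primes up to 5450: π(5450) = 721. The PNT approximation gives 5450/ln(5450) ≈ 5450/8.60337 ≈ 633.47. Relative error (π(x) − x/ln(x)) / π(x) ≈ 12.14%; the approximation is known to undercount slightly (Li(x) is a better estimate).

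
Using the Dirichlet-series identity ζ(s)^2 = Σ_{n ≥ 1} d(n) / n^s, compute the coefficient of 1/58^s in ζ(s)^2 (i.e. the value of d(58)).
d(58) = 4

ζ(s)^2 = (Σ 1/m^s)(Σ 1/k^s). The coefficient of 1/n^s in the product is the number of ordered pairs (m, k) with mk = n, which equals d(n). For n = 58, divisors are [1, 2, 29, 58], so d(58) = 4.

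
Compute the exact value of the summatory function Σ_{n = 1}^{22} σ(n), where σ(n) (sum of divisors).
Σ_{n ≤ 22} σ(n) = 407

Compute σ(n) for each 1 ≤ n ≤ 22: σ(1) = 1, σ(2) = 3, σ(3) = 4, σ(4) = 7, σ(5) = 6, σ(6) = 12, σ(7) = 8, σ(8) = 15, σ(9) = 13, σ(10) = 18, σ(11) = 12, σ(12) = 28, σ(13) = 14, σ(14) = 24, σ(15) = 24, σ(16) = 31, σ(17) = 18, σ(18) = 39, σ(19) = 20, σ(20) = 42, σ(21) = 32, σ(22) = 36. Summing all 22 values: 407. (Average order: Σ_{n ≤ x} σ(n) ~ (π²/12) x². For x = 22, (π²/12)·22² ≈ 398.07.)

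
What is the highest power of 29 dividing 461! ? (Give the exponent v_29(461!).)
v_29(461!) = 15

Legendre's formula: v_p(n!) = Σ_{k ≥ 1} ⌊n / p^k⌋. For p = 29, n = 461, the terms are:
  ⌊461/29^1⌋ = ⌊461/29⌋ = 15
(the next term ⌊461/29^2⌋ = 0, terminating the sum). Summing: v_29(461!) = 15 = 15.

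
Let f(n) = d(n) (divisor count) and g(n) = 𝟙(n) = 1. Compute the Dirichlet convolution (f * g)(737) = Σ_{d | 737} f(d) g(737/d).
(d * 𝟙)(737) = 9

Divisors of 737: [1, 11, 67, 737]. For each d | 737:
  d = 1: d(1) · 𝟙(737/1) = 1 · 1 = 1
  d = 11: d(11) · 𝟙(737/11) = 2 · 1 = 2
  d = 67: d(67) · 𝟙(737/67) = 2 · 1 = 2
  d = 737: d(737) · 𝟙(737/737) = 4 · 1 = 4
Summing: (d * 𝟙)(737) = 1 + 2 + 2 + 4 = 9.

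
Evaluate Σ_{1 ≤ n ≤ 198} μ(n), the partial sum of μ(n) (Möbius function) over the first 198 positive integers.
Σ_{n ≤ 198} μ(n) = -7

Compute μ(n) for each 1 ≤ n ≤ 198: μ(1) = 1, μ(2) = -1, μ(3) = -1, μ(4) = 0, μ(5) = -1, μ(6) = 1, μ(7) = -1, μ(8) = 0, μ(9) = 0, μ(10) = 1, μ(11) = -1, μ(12) = 0, μ(13) = -1, μ(14) = 1, μ(15) = 1, μ(16) = 0, μ(17) = -1, μ(18) = 0, μ(19) = -1, μ(20) = 0, μ(21) = 1, μ(22) = 1, μ(23) = -1, μ(24) = 0, μ(25) = 0, μ(26) = 1, μ(27) = 0, μ(28) = 0, μ(29) = -1, μ(30) = -1, μ(31) = -1, μ(32) = 0, μ(33) = 1, μ(34) = 1, μ(35) = 1, μ(36) = 0, μ(37) = -1, μ(38) = 1, μ(39) = 1, μ(40) = 0, μ(41) = -1, μ(42) = -1, μ(43) = -1, μ(44) = 0, μ(45) = 0, μ(46) = 1, μ(47) = -1, μ(48) = 0, μ(49) = 0, μ(50) = 0, μ(51) = 1, μ(52) = 0, μ(53) = -1, μ(54) = 0, μ(55) = 1, μ(56) = 0, μ(57) = 1, μ(58) = 1, μ(59) = -1, μ(60) = 0, μ(61) = -1, μ(62) = 1, μ(63) = 0, μ(64) = 0, μ(65) = 1, μ(66) = -1, μ(67) = -1, μ(68) = 0, μ(69) = 1, μ(70) = -1, μ(71) = -1, μ(72) = 0, μ(73) = -1, μ(74) = 1, μ(75) = 0, μ(76) = 0, μ(77) = 1, μ(78) = -1, μ(79) = -1, μ(80) = 0, μ(81) = 0, μ(82) = 1, μ(83) = -1, μ(84) = 0, μ(85) = 1, μ(86) = 1, μ(87) = 1, μ(88) = 0, μ(89) = -1, μ(90) = 0, μ(91) = 1, μ(92) = 0, μ(93) = 1, μ(94) = 1, μ(95) = 1, μ(96) = 0, μ(97) = -1, μ(98) = 0, μ(99) = 0, μ(100) = 0, μ(101) = -1, μ(102) = -1, μ(103) = -1, μ(104) = 0, μ(105) = -1, μ(106) = 1, μ(107) = -1, μ(108) = 0, μ(109) = -1, μ(110) = -1, μ(111) = 1, μ(112) = 0, μ(113) = -1, μ(114) = -1, μ(115) = 1, μ(116) = 0, μ(117) = 0, μ(118) = 1, μ(119) = 1, μ(120) = 0, μ(121) = 0, μ(122) = 1, μ(123) = 1, μ(124) = 0, μ(125) = 0, μ(126) = 0, μ(127) = -1, μ(128) = 0, μ(129) = 1, μ(130) = -1, μ(131) = -1, μ(132) = 0, μ(133) = 1, μ(134) = 1, μ(135) = 0, μ(136) = 0, μ(137) = -1, μ(138) = -1, μ(139) = -1, μ(140) = 0, μ(141) = 1, μ(142) = 1, μ(143) = 1, μ(144) = 0, μ(145) = 1, μ(146) = 1, μ(147) = 0, μ(148) = 0, μ(149) = -1, μ(150) = 0, μ(151) = -1, μ(152) = 0, μ(153) = 0, μ(154) = -1, μ(155) = 1, μ(156) = 0, μ(157) = -1, μ(158) = 1, μ(159) = 1, μ(160) = 0, μ(161) = 1, μ(162) = 0, μ(163) = -1, μ(164) = 0, μ(165) = -1, μ(166) = 1, μ(167) = -1, μ(168) = 0, μ(169) = 0, μ(170) = -1, μ(171) = 0, μ(172) = 0, μ(173) = -1, μ(174) = -1, μ(175) = 0, μ(176) = 0, μ(177) = 1, μ(178) = 1, μ(179) = -1, μ(180) = 0, μ(181) = -1, μ(182) = -1, μ(183) = 1, μ(184) = 0, μ(185) = 1, μ(186) = -1, μ(187) = 1, μ(188) = 0, μ(189) = 0, μ(190) = -1, μ(191) = -1, μ(192) = 0, μ(193) = -1, μ(194) = 1, μ(195) = -1, μ(196) = 0, μ(197) = -1, μ(198) = 0. Summing all 198 values: -7. (Mertens function M(x) = Σ_{n ≤ x} μ(n); on average M(x) should be small (PNT ⟺ M(x) = o(x)).)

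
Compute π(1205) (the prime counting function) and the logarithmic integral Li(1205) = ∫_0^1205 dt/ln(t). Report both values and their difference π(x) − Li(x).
π(1205) = 197;  Li(1205) ≈ 206.88;  π(x) − Li(x) ≈ -9.88.

Direct count of primes ≤ 1205 gives π(1205) = 197. Numerical evaluation of the logarithmic integral gives Li(1205) ≈ 206.88. The difference π(x) − Li(x) ≈ -9.88 is typically negative for small/moderate x (Li(x) overestimates), though Littlewood's theorem shows this sign changes infinitely often.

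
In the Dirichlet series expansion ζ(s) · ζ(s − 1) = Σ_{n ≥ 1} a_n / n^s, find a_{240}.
σ(240) = 744

In the product (Σ m^0/m^s)(Σ k / k^s) = Σ (Σ_{d | n} d) / n^s, the coefficient of 1/n^s is σ(n) = Σ_{d | n} d. For n = 240, divisors are [1, 2, 3, 4, 5, 6, 8, 10, 12, 15, 16, 20, 24, 30, 40, 48, 60, 80, 120, 240]; summing: σ(240) = 744.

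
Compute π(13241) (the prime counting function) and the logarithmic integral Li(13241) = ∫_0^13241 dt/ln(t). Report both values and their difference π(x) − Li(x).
π(13241) = 1574;  Li(13241) ≈ 1592.52;  π(x) − Li(x) ≈ -18.52.

Direct count of primes ≤ 13241 gives π(13241) = 1574. Numerical evaluation of the logarithmic integral gives Li(13241) ≈ 1592.52. The difference π(x) − Li(x) ≈ -18.52 is typically negative for small/moderate x (Li(x) overestimates), though Littlewood's theorem shows this sign changes infinitely often.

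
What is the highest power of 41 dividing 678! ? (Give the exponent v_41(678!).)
v_41(678!) = 16

Legendre's formula: v_p(n!) = Σ_{k ≥ 1} ⌊n / p^k⌋. For p = 41, n = 678, the terms are:
  ⌊678/41^1⌋ = ⌊678/41⌋ = 16
(the next term ⌊678/41^2⌋ = 0, terminating the sum). Summing: v_41(678!) = 16 = 16.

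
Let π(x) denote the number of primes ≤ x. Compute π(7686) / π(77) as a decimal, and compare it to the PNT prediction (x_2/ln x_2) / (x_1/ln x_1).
π(7686)/π(77) = 974/21 ≈ 46.3810;  PNT prediction ≈ 48.4613.

π(77) = 21 and π(7686) = 974, so π(7686)/π(77) ≈ 46.3810. The PNT-predicted ratio is (7686/ln(7686)) / (77/ln(77)) ≈ 48.4613. The two agree to within a few percent, as expected.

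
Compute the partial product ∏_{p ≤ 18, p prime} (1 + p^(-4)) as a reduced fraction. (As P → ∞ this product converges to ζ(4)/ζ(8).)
∏ = 269172760629240720452/249717000818881220625

The primes p ≤ 18 are [2, 3, 5, 7, 11, 13, 17]. For each, (1 + 1/p^4) = (p^4 + 1)/p^4. Multiplying these fractions over p ∈ [2, 3, 5, 7, 11, 13, 17] gives 269172760629240720452/249717000818881220625. (In the limit P → ∞ this tends to ζ(4)/ζ(8).)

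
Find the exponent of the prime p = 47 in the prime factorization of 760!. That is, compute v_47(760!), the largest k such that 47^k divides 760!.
v_47(760!) = 16

Legendre's formula: v_p(n!) = Σ_{k ≥ 1} ⌊n / p^k⌋. For p = 47, n = 760, the terms are:
  ⌊760/47^1⌋ = ⌊760/47⌋ = 16
(the next term ⌊760/47^2⌋ = 0, terminating the sum). Summing: v_47(760!) = 16 = 16.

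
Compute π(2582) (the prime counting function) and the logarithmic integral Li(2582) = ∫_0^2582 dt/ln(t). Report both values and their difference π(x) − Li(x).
π(2582) = 376;  Li(2582) ≈ 390.07;  π(x) − Li(x) ≈ -14.07.

Direct count of primes ≤ 2582 gives π(2582) = 376. Numerical evaluation of the logarithmic integral gives Li(2582) ≈ 390.07. The difference π(x) − Li(x) ≈ -14.07 is typically negative for small/moderate x (Li(x) overestimates), though Littlewood's theorem shows this sign changes infinitely often.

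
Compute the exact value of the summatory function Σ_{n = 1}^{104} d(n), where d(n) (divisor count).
Σ_{n ≤ 104} d(n) = 502

Compute d(n) for each 1 ≤ n ≤ 104: d(1) = 1, d(2) = 2, d(3) = 2, d(4) = 3, d(5) = 2, d(6) = 4, d(7) = 2, d(8) = 4, d(9) = 3, d(10) = 4, d(11) = 2, d(12) = 6, d(13) = 2, d(14) = 4, d(15) = 4, d(16) = 5, d(17) = 2, d(18) = 6, d(19) = 2, d(20) = 6, d(21) = 4, d(22) = 4, d(23) = 2, d(24) = 8, d(25) = 3, d(26) = 4, d(27) = 4, d(28) = 6, d(29) = 2, d(30) = 8, d(31) = 2, d(32) = 6, d(33) = 4, d(34) = 4, d(35) = 4, d(36) = 9, d(37) = 2, d(38) = 4, d(39) = 4, d(40) = 8, d(41) = 2, d(42) = 8, d(43) = 2, d(44) = 6, d(45) = 6, d(46) = 4, d(47) = 2, d(48) = 10, d(49) = 3, d(50) = 6, d(51) = 4, d(52) = 6, d(53) = 2, d(54) = 8, d(55) = 4, d(56) = 8, d(57) = 4, d(58) = 4, d(59) = 2, d(60) = 12, d(61) = 2, d(62) = 4, d(63) = 6, d(64) = 7, d(65) = 4, d(66) = 8, d(67) = 2, d(68) = 6, d(69) = 4, d(70) = 8, d(71) = 2, d(72) = 12, d(73) = 2, d(74) = 4, d(75) = 6, d(76) = 6, d(77) = 4, d(78) = 8, d(79) = 2, d(80) = 10, d(81) = 5, d(82) = 4, d(83) = 2, d(84) = 12, d(85) = 4, d(86) = 4, d(87) = 4, d(88) = 8, d(89) = 2, d(90) = 12, d(91) = 4, d(92) = 6, d(93) = 4, d(94) = 4, d(95) = 4, d(96) = 12, d(97) = 2, d(98) = 6, d(99) = 6, d(100) = 9, d(101) = 2, d(102) = 8, d(103) = 2, d(104) = 8. Summing all 104 values: 502. (Dirichlet's divisor formula: Σ_{n ≤ x} d(n) = x ln(x) + (2γ − 1) x + O(√x). For x = 104, the asymptotic estimate is ≈ 499.08.)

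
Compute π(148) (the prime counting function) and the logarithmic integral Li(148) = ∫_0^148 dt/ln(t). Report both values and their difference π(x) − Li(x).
π(148) = 34;  Li(148) ≈ 40.10;  π(x) − Li(x) ≈ -6.10.

Direct count of primes ≤ 148 gives π(148) = 34. Numerical evaluation of the logarithmic integral gives Li(148) ≈ 40.10. The difference π(x) − Li(x) ≈ -6.10 is typically negative for small/moderate x (Li(x) overestimates), though Littlewood's theorem shows this sign changes infinitely often.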